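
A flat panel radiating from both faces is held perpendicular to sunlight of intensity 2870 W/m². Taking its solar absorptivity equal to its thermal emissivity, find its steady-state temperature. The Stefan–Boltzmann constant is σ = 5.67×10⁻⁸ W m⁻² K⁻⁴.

T ≈ 399 K

Absorbed flux αS = emitted flux 2εσT⁴ per unit area; with α = ε this gives T = (S/2σ)^(1/4).
T = (2870 / (2 × 5.67×10⁻⁸))^(1/4) = (2.53×10^10)^(1/4).
T = 399 K.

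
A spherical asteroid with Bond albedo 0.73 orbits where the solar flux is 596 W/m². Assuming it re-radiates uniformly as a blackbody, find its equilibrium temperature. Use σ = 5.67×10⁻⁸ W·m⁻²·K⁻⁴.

T ≈ 163 K

Power absorbed = (1−a)S·πR²; power emitted = 4πR²σT⁴. Equating and cancelling πR²:
T = ((1−a)S / 4σ)^(1/4) = (161 / (4 × 5.67×10⁻⁸))^(1/4) = (7.10×10^8)^(1/4).
T = 163 K.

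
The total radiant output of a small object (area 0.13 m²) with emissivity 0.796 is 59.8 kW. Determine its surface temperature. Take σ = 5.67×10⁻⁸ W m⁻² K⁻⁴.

T ≈ 1790 K

From P = εσAT⁴, T = (P / εσA)^(1/4) = (59800 / (0.796 × 5.67×10⁻⁸ × 0.130))^(1/4).
T = (1.02×10^13)^(1/4) = 1790 K.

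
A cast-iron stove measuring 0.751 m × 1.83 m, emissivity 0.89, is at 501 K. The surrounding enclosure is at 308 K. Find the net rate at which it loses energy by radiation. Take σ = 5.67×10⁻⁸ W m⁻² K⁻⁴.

Q ≈ 3750 W

A = 0.751 × 1.83 = 1.37 m².
Q = εσA(T⁴ − T_s⁴). T⁴ − T_s⁴ = (501)⁴ − (308)⁴ = 6.30×10^10 − 9.00×10^9 = 5.40×10^10 K⁴.
Q = 0.89 × 5.67×10⁻⁸ × 1.37 × 5.40×10^10 = 3750 W.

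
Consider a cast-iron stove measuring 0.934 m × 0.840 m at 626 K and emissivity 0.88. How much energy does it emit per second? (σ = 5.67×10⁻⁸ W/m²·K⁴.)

A = 0.934 × 0.840 = 0.785 m².
P = εσAT⁴ = 0.88 × 5.67×10⁻⁸ × 0.785 × (626)⁴ = 0.88 × 5.67×10⁻⁸ × 0.785 × 1.54×10^11.
P = 6010 W.

P ≈ 6010 W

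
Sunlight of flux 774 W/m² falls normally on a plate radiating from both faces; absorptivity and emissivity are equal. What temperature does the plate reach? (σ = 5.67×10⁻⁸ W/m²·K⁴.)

T ≈ 287 K

Absorbed flux αS = emitted flux 2εσT⁴ per unit area; with α = ε this gives T = (S/2σ)^(1/4).
T = (774 / (2 × 5.67×10⁻⁸))^(1/4) = (6.83×10^9)^(1/4).
T = 287 K.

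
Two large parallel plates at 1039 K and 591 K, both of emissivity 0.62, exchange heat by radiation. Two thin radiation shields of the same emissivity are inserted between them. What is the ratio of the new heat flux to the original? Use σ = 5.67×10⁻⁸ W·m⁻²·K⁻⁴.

ratio ≈ 0.333

With N identical shields there are N+1 = 3 gaps in series, each with the same radiative resistance, so the flux falls to 1/(N+1) of its unshielded value.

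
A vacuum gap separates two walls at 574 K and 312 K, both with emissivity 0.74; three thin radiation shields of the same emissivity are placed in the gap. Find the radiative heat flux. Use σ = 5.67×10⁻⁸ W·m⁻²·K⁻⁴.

Each of the 4 gaps contributes resistance (2/ε − 1) = 2/0.74 − 1 = 1.703; total = 6.811.
q = σ(T₁⁴ − T₂⁴) / 6.811 = 5.67×10⁻⁸ × 9.91×10^10 / 6.811 = 825 W/m².

q ≈ 825 W/m²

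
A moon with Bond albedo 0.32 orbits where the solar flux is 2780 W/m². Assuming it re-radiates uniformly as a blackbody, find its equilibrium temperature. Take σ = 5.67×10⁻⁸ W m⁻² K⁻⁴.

Power absorbed = (1−a)S·πR²; power emitted = 4πR²σT⁴. Equating and cancelling πR²:
T = ((1−a)S / 4σ)^(1/4) = (1890 / (4 × 5.67×10⁻⁸))^(1/4) = (8.34×10^9)^(1/4).
T = 302 K.

T ≈ 302 K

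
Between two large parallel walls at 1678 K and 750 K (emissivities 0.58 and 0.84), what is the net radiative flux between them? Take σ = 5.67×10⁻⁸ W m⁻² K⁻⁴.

q ≈ 2.25×10^5 W/m²

For two large parallel gray plates, q = σ(T₁⁴ − T₂⁴) / (1/ε₁ + 1/ε₂ − 1).
1/ε₁ + 1/ε₂ − 1 = 1/0.58 + 1/0.84 − 1 = 1.915.
T₁⁴ − T₂⁴ = 7.93×10^12 − 3.16×10^11 = 7.61×10^12 K⁴.
q = 5.67×10⁻⁸ × 7.61×10^12 / 1.915 = 2.25×10^5 W/m².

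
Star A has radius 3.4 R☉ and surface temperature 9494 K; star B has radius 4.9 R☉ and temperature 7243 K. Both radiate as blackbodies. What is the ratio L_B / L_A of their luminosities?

L_B/L_A ≈ 0.704

L = 4πR²σT⁴ ∝ R²T⁴, so L_B/L_A = (4.9/3.4)² × (7243/9494)⁴ = 2.08 × 0.339 = 0.704.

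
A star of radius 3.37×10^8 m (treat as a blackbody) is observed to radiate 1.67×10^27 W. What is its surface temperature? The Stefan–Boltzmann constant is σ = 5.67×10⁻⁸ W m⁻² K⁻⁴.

T ≈ 12000 K

A = 4πr² = 4π × (3.37×10^8)² = 1.43×10^18 m².
From P = σAT⁴, T = (P / σA)^(1/4) = (1.67×10^27 / (5.67×10⁻⁸ × 1.43×10^18))^(1/4).
T = (2.06×10^16)^(1/4) = 12000 K.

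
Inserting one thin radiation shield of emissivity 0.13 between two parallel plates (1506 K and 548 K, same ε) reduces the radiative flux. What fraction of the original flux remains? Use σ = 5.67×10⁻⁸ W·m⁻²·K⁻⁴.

With N identical shields there are N+1 = 2 gaps in series, each with the same radiative resistance, so the flux falls to 1/(N+1) of its unshielded value.

ratio ≈ 0.500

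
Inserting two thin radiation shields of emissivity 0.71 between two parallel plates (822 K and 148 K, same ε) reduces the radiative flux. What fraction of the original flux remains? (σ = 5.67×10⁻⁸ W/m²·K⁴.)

With N identical shields there are N+1 = 3 gaps in series, each with the same radiative resistance, so the flux falls to 1/(N+1) of its unshielded value.

ratio ≈ 0.333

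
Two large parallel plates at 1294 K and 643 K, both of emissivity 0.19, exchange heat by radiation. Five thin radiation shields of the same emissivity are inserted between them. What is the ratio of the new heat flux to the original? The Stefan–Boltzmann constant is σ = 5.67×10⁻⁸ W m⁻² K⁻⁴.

ratio ≈ 0.167

With N identical shields there are N+1 = 6 gaps in series, each with the same radiative resistance, so the flux falls to 1/(N+1) of its unshielded value.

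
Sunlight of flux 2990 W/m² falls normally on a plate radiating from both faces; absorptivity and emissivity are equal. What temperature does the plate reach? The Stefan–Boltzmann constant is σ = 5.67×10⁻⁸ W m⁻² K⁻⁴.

T ≈ 403 K

Absorbed flux αS = emitted flux 2εσT⁴ per unit area; with α = ε this gives T = (S/2σ)^(1/4).
T = (2990 / (2 × 5.67×10⁻⁸))^(1/4) = (2.64×10^10)^(1/4).
T = 403 K.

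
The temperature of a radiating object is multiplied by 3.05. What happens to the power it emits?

P ∝ T⁴, so the power scales as (3.05)⁴ = 86.5.

factor ≈ 86.5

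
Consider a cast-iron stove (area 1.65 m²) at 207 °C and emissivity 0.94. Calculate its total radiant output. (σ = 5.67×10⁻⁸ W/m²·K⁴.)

P ≈ 4670 W

207 °C = 480 K.
P = εσAT⁴ = 0.94 × 5.67×10⁻⁸ × 1.65 × (480)⁴ = 0.94 × 5.67×10⁻⁸ × 1.65 × 5.31×10^10.
P = 4670 W.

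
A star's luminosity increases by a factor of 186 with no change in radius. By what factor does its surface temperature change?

factor ≈ 3.69

P ∝ T⁴ ⇒ T ∝ P^(1/4), so T scales by (186)^(1/4) = 3.69.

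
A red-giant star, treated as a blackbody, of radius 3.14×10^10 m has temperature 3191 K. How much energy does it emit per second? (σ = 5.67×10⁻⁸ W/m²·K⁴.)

A = 4πr² = 4π × (3.14×10^10)² = 1.24×10^22 m².
P = σAT⁴ = 5.67×10⁻⁸ × 1.24×10^22 × (3191)⁴ = 5.67×10⁻⁸ × 1.24×10^22 × 1.04×10^14.
P = 7.28×10^28 W.

P ≈ 7.28×10^28 W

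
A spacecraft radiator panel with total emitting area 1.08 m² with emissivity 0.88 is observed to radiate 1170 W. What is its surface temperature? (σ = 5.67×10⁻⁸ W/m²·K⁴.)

From P = εσAT⁴, T = (P / εσA)^(1/4) = (1170 / (0.88 × 5.67×10⁻⁸ × 1.08))^(1/4).
T = (2.17×10^10)^(1/4) = 384 K.

T ≈ 384 K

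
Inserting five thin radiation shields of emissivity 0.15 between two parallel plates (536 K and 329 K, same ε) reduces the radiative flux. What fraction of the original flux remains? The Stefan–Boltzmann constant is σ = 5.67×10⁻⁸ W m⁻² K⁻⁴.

With N identical shields there are N+1 = 6 gaps in series, each with the same radiative resistance, so the flux falls to 1/(N+1) of its unshielded value.

ratio ≈ 0.167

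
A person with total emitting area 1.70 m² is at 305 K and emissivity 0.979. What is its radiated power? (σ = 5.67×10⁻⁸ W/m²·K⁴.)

Stefan–Boltzmann: P = εσAT⁴ = 0.979 × 5.67×10⁻⁸ × 1.70 × (305)⁴ = 0.979 × 5.67×10⁻⁸ × 1.70 × 8.65×10^9.
P = 817 W.

P ≈ 817 W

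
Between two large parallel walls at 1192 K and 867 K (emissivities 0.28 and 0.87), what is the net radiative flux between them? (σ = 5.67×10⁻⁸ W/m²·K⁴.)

q ≈ 22200 W/m²

For two large parallel gray plates, q = σ(T₁⁴ − T₂⁴) / (1/ε₁ + 1/ε₂ − 1).
1/ε₁ + 1/ε₂ − 1 = 1/0.28 + 1/0.87 − 1 = 3.721.
T₁⁴ − T₂⁴ = 2.02×10^12 − 5.65×10^11 = 1.45×10^12 K⁴.
q = 5.67×10⁻⁸ × 1.45×10^12 / 3.721 = 22200 W/m².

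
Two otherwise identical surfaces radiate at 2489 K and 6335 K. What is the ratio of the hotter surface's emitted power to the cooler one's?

ratio ≈ 42.0

P ∝ T⁴, so the ratio is (6335/2489)⁴ = (2.545)⁴ = 42.0.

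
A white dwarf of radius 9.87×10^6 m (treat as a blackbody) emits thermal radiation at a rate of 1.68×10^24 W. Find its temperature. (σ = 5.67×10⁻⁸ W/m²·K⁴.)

A = 4πr² = 4π × (9.87×10^6)² = 1.22×10^15 m².
From P = σAT⁴, T = (P / σA)^(1/4) = (1.68×10^24 / (5.67×10⁻⁸ × 1.22×10^15))^(1/4).
T = (2.42×10^16)^(1/4) = 12500 K.

T ≈ 12500 K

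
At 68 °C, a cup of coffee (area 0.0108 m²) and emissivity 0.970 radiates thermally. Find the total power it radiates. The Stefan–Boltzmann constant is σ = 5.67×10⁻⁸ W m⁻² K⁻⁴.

68 °C = 341 K.
Stefan–Boltzmann: P = εσAT⁴ = 0.970 × 5.67×10⁻⁸ × 0.0108 × (341)⁴ = 0.970 × 5.67×10⁻⁸ × 0.0108 × 1.35×10^10.
P = 8.03 W.

P ≈ 8.03 W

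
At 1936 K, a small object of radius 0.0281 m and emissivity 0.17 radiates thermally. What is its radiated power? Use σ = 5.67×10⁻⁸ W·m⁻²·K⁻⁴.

A = 4πr² = 4π × (0.0281)² = 9.92×10^-3 m².
Stefan–Boltzmann: P = εσAT⁴ = 0.17 × 5.67×10⁻⁸ × 9.92×10^-3 × (1936)⁴ = 0.17 × 5.67×10⁻⁸ × 9.92×10^-3 × 1.40×10^13.
P = 1340 W.

P ≈ 1340 W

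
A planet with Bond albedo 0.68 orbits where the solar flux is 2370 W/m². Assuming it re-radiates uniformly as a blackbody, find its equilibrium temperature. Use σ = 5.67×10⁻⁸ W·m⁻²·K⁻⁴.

Power absorbed = (1−a)S·πR²; power emitted = 4πR²σT⁴. Equating and cancelling πR²:
T = ((1−a)S / 4σ)^(1/4) = (758 / (4 × 5.67×10⁻⁸))^(1/4) = (3.34×10^9)^(1/4).
T = 240 K.

T ≈ 240 K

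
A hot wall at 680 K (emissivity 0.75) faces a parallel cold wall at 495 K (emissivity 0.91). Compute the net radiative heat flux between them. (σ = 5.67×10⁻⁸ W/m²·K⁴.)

q ≈ 6090 W/m²

For two large parallel gray plates, q = σ(T₁⁴ − T₂⁴) / (1/ε₁ + 1/ε₂ − 1).
1/ε₁ + 1/ε₂ − 1 = 1/0.75 + 1/0.91 − 1 = 1.432.
T₁⁴ − T₂⁴ = 2.14×10^11 − 6.00×10^10 = 1.54×10^11 K⁴.
q = 5.67×10⁻⁸ × 1.54×10^11 / 1.432 = 6090 W/m².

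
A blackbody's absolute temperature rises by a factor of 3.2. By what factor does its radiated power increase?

factor ≈ 105

P ∝ T⁴, so the power scales as (3.2)⁴ = 105.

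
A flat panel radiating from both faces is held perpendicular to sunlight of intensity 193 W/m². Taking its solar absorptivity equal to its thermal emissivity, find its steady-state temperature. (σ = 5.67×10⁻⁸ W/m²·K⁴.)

T ≈ 203 K

Absorbed flux αS = emitted flux 2εσT⁴ per unit area; with α = ε this gives T = (S/2σ)^(1/4).
T = (193 / (2 × 5.67×10⁻⁸))^(1/4) = (1.70×10^9)^(1/4).
T = 203 K.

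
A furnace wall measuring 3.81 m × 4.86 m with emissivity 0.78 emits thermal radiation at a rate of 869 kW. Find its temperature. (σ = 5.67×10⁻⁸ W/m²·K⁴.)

T ≈ 1010 K

A = 3.81 × 4.86 = 18.5 m².
From P = εσAT⁴, T = (P / εσA)^(1/4) = (8.69×10^5 / (0.78 × 5.67×10⁻⁸ × 18.5))^(1/4).
T = (1.06×10^12)^(1/4) = 1010 K.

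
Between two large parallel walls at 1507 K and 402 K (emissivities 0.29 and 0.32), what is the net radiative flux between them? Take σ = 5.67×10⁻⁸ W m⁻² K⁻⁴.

For two large parallel gray plates, q = σ(T₁⁴ − T₂⁴) / (1/ε₁ + 1/ε₂ − 1).
1/ε₁ + 1/ε₂ − 1 = 1/0.29 + 1/0.32 − 1 = 5.573.
T₁⁴ − T₂⁴ = 5.16×10^12 − 2.61×10^10 = 5.13×10^12 K⁴.
q = 5.67×10⁻⁸ × 5.13×10^12 / 5.573 = 52200 W/m².

q ≈ 52200 W/m²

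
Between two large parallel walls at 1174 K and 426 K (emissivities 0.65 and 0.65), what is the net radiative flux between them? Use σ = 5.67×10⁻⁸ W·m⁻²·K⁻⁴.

For two large parallel gray plates, q = σ(T₁⁴ − T₂⁴) / (1/ε₁ + 1/ε₂ − 1).
1/ε₁ + 1/ε₂ − 1 = 1/0.65 + 1/0.65 − 1 = 2.077.
T₁⁴ − T₂⁴ = 1.90×10^12 − 3.29×10^10 = 1.87×10^12 K⁴.
q = 5.67×10⁻⁸ × 1.87×10^12 / 2.077 = 51000 W/m².

q ≈ 51000 W/m²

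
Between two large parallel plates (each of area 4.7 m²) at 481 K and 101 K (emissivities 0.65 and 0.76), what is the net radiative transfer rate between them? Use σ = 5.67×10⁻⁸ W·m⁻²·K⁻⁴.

Q ≈ 7680 W

For two large parallel gray plates, q = σ(T₁⁴ − T₂⁴) / (1/ε₁ + 1/ε₂ − 1).
1/ε₁ + 1/ε₂ − 1 = 1/0.65 + 1/0.76 − 1 = 1.854.
T₁⁴ − T₂⁴ = 5.35×10^10 − 1.04×10^8 = 5.34×10^10 K⁴.
q = 5.67×10⁻⁸ × 5.34×10^10 / 1.854 = 1630 W/m².
Q = q·A = 1630 × 4.7 = 7680 W.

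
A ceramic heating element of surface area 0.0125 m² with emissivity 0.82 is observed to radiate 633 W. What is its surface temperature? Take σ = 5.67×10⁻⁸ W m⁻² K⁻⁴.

From P = εσAT⁴, T = (P / εσA)^(1/4) = (633 / (0.82 × 5.67×10⁻⁸ × 0.0125))^(1/4).
T = (1.09×10^12)^(1/4) = 1020 K.

T ≈ 1020 K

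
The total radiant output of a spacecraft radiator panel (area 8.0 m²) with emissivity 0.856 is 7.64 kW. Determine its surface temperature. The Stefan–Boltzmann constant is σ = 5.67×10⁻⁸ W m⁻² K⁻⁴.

T ≈ 375 K

From P = εσAT⁴, T = (P / εσA)^(1/4) = (7640 / (0.856 × 5.67×10⁻⁸ × 8.00))^(1/4).
T = (1.97×10^10)^(1/4) = 375 K.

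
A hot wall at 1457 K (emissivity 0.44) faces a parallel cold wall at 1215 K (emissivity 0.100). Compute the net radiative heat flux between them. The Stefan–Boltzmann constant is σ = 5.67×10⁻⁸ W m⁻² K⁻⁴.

For two large parallel gray plates, q = σ(T₁⁴ − T₂⁴) / (1/ε₁ + 1/ε₂ − 1).
1/ε₁ + 1/ε₂ − 1 = 1/0.44 + 1/0.100 − 1 = 11.27.
T₁⁴ − T₂⁴ = 4.51×10^12 − 2.18×10^12 = 2.33×10^12 K⁴.
q = 5.67×10⁻⁸ × 2.33×10^12 / 11.27 = 11700 W/m².

q ≈ 11700 W/m²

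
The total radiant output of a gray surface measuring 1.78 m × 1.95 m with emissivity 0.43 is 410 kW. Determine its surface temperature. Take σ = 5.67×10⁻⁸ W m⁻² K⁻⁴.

A = 1.78 × 1.95 = 3.47 m².
From P = εσAT⁴, T = (P / εσA)^(1/4) = (4.10×10^5 / (0.43 × 5.67×10⁻⁸ × 3.47))^(1/4).
T = (4.84×10^12)^(1/4) = 1480 K.

T ≈ 1480 K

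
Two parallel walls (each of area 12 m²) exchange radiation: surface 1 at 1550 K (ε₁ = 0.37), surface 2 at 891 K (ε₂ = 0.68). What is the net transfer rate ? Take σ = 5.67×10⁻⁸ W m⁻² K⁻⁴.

For two large parallel gray plates, q = σ(T₁⁴ − T₂⁴) / (1/ε₁ + 1/ε₂ − 1).
1/ε₁ + 1/ε₂ − 1 = 1/0.37 + 1/0.68 − 1 = 3.173.
T₁⁴ − T₂⁴ = 5.77×10^12 − 6.30×10^11 = 5.14×10^12 K⁴.
q = 5.67×10⁻⁸ × 5.14×10^12 / 3.173 = 91900 W/m².
Q = q·A = 91900 × 12 = 1.10×10^6 W.

Q ≈ 1.10×10^6 W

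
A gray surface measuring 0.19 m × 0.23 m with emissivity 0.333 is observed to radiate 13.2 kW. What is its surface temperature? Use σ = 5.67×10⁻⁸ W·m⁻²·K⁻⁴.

T ≈ 2000 K

A = 0.19 × 0.23 = 0.0437 m².
From P = εσAT⁴, T = (P / εσA)^(1/4) = (13200 / (0.333 × 5.67×10⁻⁸ × 0.0437))^(1/4).
T = (1.60×10^13)^(1/4) = 2000 K.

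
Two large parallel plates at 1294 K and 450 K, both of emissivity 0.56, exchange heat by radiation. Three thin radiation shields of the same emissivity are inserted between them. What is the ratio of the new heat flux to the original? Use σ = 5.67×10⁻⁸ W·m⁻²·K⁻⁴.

With N identical shields there are N+1 = 4 gaps in series, each with the same radiative resistance, so the flux falls to 1/(N+1) of its unshielded value.

ratio ≈ 0.250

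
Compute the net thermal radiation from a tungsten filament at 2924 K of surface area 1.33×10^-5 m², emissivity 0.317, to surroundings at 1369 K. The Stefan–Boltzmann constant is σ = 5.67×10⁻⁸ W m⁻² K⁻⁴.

Q = εσA(T⁴ − T_s⁴). T⁴ − T_s⁴ = (2924)⁴ − (1369)⁴ = 7.31×10^13 − 3.51×10^12 = 6.96×10^13 K⁴.
Q = 0.317 × 5.67×10⁻⁸ × 1.33×10^-5 × 6.96×10^13 = 16.6 W.

Q ≈ 16.6 W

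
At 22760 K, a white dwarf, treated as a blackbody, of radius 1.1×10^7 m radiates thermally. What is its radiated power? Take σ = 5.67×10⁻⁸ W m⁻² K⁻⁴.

A = 4πr² = 4π × (1.1×10^7)² = 1.52×10^15 m².
P = σAT⁴ = 5.67×10⁻⁸ × 1.52×10^15 × (22760)⁴ = 5.67×10⁻⁸ × 1.52×10^15 × 2.68×10^17.
P = 2.31×10^25 W.

P ≈ 2.31×10^25 W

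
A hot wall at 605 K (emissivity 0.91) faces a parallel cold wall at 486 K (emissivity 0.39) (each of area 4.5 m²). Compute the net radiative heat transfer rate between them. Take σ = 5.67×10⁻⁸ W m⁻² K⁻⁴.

Q ≈ 7490 W

For two large parallel gray plates, q = σ(T₁⁴ − T₂⁴) / (1/ε₁ + 1/ε₂ − 1).
1/ε₁ + 1/ε₂ − 1 = 1/0.91 + 1/0.39 − 1 = 2.663.
T₁⁴ − T₂⁴ = 1.34×10^11 − 5.58×10^10 = 7.82×10^10 K⁴.
q = 5.67×10⁻⁸ × 7.82×10^10 / 2.663 = 1660 W/m².
Q = q·A = 1660 × 4.5 = 7490 W.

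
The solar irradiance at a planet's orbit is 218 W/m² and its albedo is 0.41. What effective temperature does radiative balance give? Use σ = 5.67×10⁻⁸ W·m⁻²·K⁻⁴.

Power absorbed = (1−a)S·πR²; power emitted = 4πR²σT⁴. Equating and cancelling πR²:
T = ((1−a)S / 4σ)^(1/4) = (129 / (4 × 5.67×10⁻⁸))^(1/4) = (5.67×10^8)^(1/4).
T = 154 K.

T ≈ 154 K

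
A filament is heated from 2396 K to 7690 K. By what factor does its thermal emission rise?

P ∝ T⁴, so the ratio is (7690/2396)⁴ = (3.210)⁴ = 106.

ratio ≈ 106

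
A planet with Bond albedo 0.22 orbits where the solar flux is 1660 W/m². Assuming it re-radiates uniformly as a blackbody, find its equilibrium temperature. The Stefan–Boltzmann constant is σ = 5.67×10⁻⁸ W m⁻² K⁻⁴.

Power absorbed = (1−a)S·πR²; power emitted = 4πR²σT⁴. Equating and cancelling πR²:
T = ((1−a)S / 4σ)^(1/4) = (1290 / (4 × 5.67×10⁻⁸))^(1/4) = (5.71×10^9)^(1/4).
T = 275 K.

T ≈ 275 K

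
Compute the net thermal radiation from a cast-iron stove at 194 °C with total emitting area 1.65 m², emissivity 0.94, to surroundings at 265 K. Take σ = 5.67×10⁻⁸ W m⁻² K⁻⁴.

Convert: 194 °C = 467 K.
Q = εσA(T⁴ − T_s⁴). T⁴ − T_s⁴ = (467)⁴ − (265)⁴ = 4.76×10^10 − 4.93×10^9 = 4.26×10^10 K⁴.
Q = 0.94 × 5.67×10⁻⁸ × 1.65 × 4.26×10^10 = 3750 W.

Q ≈ 3750 W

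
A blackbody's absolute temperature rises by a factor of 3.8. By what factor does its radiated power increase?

factor ≈ 209

P ∝ T⁴, so the power scales as (3.8)⁴ = 209.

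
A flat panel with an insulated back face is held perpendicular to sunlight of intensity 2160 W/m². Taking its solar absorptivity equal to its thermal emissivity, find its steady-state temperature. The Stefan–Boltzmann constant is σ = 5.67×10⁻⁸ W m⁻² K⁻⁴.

Absorbed flux αS = emitted flux εσT⁴ (one radiating face); with α = ε, T = (S/σ)^(1/4).
T = (2160 / 5.67×10⁻⁸)^(1/4) = (3.81×10^10)^(1/4).
T = 442 K.

T ≈ 442 K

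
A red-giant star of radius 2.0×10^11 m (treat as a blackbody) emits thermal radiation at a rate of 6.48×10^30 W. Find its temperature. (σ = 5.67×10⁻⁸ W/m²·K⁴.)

A = 4πr² = 4π × (2.0×10^11)² = 5.03×10^23 m².
From P = σAT⁴, T = (P / σA)^(1/4) = (6.48×10^30 / (5.67×10⁻⁸ × 5.03×10^23))^(1/4).
T = (2.27×10^14)^(1/4) = 3880 K.

T ≈ 3880 K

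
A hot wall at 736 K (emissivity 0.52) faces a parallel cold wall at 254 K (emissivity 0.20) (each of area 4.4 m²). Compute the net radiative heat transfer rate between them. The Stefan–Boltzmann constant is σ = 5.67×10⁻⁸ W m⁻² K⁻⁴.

For two large parallel gray plates, q = σ(T₁⁴ − T₂⁴) / (1/ε₁ + 1/ε₂ − 1).
1/ε₁ + 1/ε₂ − 1 = 1/0.52 + 1/0.20 − 1 = 5.923.
T₁⁴ − T₂⁴ = 2.93×10^11 − 4.16×10^9 = 2.89×10^11 K⁴.
q = 5.67×10⁻⁸ × 2.89×10^11 / 5.923 = 2770 W/m².
Q = q·A = 2770 × 4.4 = 12200 W.

Q ≈ 12200 W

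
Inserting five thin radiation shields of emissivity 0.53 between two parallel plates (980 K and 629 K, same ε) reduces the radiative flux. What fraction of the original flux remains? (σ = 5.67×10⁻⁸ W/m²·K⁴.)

With N identical shields there are N+1 = 6 gaps in series, each with the same radiative resistance, so the flux falls to 1/(N+1) of its unshielded value.

ratio ≈ 0.167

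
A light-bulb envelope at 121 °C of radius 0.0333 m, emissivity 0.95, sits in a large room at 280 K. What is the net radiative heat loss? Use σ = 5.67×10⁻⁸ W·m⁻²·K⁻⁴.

Q ≈ 13.5 W

A = 4πr² = 4π × (0.0333)² = 0.0139 m².
Convert: 121 °C = 394 K.
Q = εσA(T⁴ − T_s⁴). T⁴ − T_s⁴ = (394)⁴ − (280)⁴ = 2.41×10^10 − 6.15×10^9 = 1.80×10^10 K⁴.
Q = 0.95 × 5.67×10⁻⁸ × 0.0139 × 1.80×10^10 = 13.5 W.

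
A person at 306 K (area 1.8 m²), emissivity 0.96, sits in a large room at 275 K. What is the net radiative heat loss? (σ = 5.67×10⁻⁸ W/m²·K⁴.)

Q ≈ 299 W

Q = εσA(T⁴ − T_s⁴). T⁴ − T_s⁴ = (306)⁴ − (275)⁴ = 8.77×10^9 − 5.72×10^9 = 3.05×10^9 K⁴.
Q = 0.96 × 5.67×10⁻⁸ × 1.80 × 3.05×10^9 = 299 W.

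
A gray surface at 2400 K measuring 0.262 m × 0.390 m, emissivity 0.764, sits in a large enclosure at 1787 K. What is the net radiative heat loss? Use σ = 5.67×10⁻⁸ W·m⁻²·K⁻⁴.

Q ≈ 1.02×10^5 W

A = 0.262 × 0.390 = 0.102 m².
Q = εσA(T⁴ − T_s⁴). T⁴ − T_s⁴ = (2400)⁴ − (1787)⁴ = 3.32×10^13 − 1.02×10^13 = 2.30×10^13 K⁴.
Q = 0.764 × 5.67×10⁻⁸ × 0.102 × 2.30×10^13 = 1.02×10^5 W.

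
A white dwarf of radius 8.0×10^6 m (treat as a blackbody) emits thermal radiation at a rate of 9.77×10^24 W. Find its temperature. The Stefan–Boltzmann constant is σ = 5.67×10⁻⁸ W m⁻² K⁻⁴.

T ≈ 21500 K

A = 4πr² = 4π × (8.0×10^6)² = 8.04×10^14 m².
From P = σAT⁴, T = (P / σA)^(1/4) = (9.77×10^24 / (5.67×10⁻⁸ × 8.04×10^14))^(1/4).
T = (2.14×10^17)^(1/4) = 21500 K.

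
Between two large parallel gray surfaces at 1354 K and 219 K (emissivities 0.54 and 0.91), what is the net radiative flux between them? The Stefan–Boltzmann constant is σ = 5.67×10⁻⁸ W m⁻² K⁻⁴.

For two large parallel gray plates, q = σ(T₁⁴ − T₂⁴) / (1/ε₁ + 1/ε₂ − 1).
1/ε₁ + 1/ε₂ − 1 = 1/0.54 + 1/0.91 − 1 = 1.951.
T₁⁴ − T₂⁴ = 3.36×10^12 − 2.30×10^9 = 3.36×10^12 K⁴.
q = 5.67×10⁻⁸ × 3.36×10^12 / 1.951 = 97600 W/m².

q ≈ 97600 W/m²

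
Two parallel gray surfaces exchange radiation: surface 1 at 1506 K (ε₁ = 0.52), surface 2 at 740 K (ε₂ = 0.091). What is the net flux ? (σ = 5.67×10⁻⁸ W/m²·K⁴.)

q ≈ 23100 W/m²

For two large parallel gray plates, q = σ(T₁⁴ − T₂⁴) / (1/ε₁ + 1/ε₂ − 1).
1/ε₁ + 1/ε₂ − 1 = 1/0.52 + 1/0.091 − 1 = 11.91.
T₁⁴ − T₂⁴ = 5.14×10^12 − 3.00×10^11 = 4.84×10^12 K⁴.
q = 5.67×10⁻⁸ × 4.84×10^12 / 11.91 = 23100 W/m².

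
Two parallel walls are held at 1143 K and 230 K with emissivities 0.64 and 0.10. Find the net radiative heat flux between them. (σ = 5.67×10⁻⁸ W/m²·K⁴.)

q ≈ 9150 W/m²

For two large parallel gray plates, q = σ(T₁⁴ − T₂⁴) / (1/ε₁ + 1/ε₂ − 1).
1/ε₁ + 1/ε₂ − 1 = 1/0.64 + 1/0.10 − 1 = 10.56.
T₁⁴ − T₂⁴ = 1.71×10^12 − 2.80×10^9 = 1.70×10^12 K⁴.
q = 5.67×10⁻⁸ × 1.70×10^12 / 10.56 = 9150 W/m².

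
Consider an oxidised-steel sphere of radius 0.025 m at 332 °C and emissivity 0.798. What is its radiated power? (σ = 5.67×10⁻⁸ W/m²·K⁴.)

A = 4πr² = 4π × (0.025)² = 7.85×10^-3 m².
332 °C = 605 K.
Stefan–Boltzmann: P = εσAT⁴ = 0.798 × 5.67×10⁻⁸ × 7.85×10^-3 × (605)⁴ = 0.798 × 5.67×10⁻⁸ × 7.85×10^-3 × 1.34×10^11.
P = 47.6 W.

P ≈ 47.6 W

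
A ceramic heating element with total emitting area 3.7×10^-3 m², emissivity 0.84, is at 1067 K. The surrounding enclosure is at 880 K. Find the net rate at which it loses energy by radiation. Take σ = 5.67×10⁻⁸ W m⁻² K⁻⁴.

Q = εσA(T⁴ − T_s⁴). T⁴ − T_s⁴ = (1067)⁴ − (880)⁴ = 1.30×10^12 − 6.00×10^11 = 6.96×10^11 K⁴.
Q = 0.84 × 5.67×10⁻⁸ × 3.70×10^-3 × 6.96×10^11 = 123 W.

Q ≈ 123 W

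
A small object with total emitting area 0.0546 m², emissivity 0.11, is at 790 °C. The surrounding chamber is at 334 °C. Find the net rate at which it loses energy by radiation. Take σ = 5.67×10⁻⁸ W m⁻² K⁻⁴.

Convert: 790 °C = 1063 K; 334 °C = 607 K.
Q = εσA(T⁴ − T_s⁴). T⁴ − T_s⁴ = (1063)⁴ − (607)⁴ = 1.28×10^12 − 1.36×10^11 = 1.14×10^12 K⁴.
Q = 0.11 × 5.67×10⁻⁸ × 0.0546 × 1.14×10^12 = 389 W.

Q ≈ 389 W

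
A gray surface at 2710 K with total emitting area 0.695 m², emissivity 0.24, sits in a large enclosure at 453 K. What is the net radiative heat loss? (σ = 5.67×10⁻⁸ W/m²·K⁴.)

Q = εσA(T⁴ − T_s⁴). T⁴ − T_s⁴ = (2710)⁴ − (453)⁴ = 5.39×10^13 − 4.21×10^10 = 5.39×10^13 K⁴.
Q = 0.24 × 5.67×10⁻⁸ × 0.695 × 5.39×10^13 = 5.10×10^5 W.

Q ≈ 5.10×10^5 W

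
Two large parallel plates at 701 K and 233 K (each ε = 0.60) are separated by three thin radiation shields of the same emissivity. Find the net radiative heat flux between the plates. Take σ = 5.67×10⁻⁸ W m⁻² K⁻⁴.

q ≈ 1450 W/m²

Each of the 4 gaps contributes resistance (2/ε − 1) = 2/0.60 − 1 = 2.333; total = 9.333.
q = σ(T₁⁴ − T₂⁴) / 9.333 = 5.67×10⁻⁸ × 2.39×10^11 / 9.333 = 1450 W/m².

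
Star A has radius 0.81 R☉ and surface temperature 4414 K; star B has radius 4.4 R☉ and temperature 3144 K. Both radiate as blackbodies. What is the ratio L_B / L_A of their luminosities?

L_B/L_A ≈ 7.60

L = 4πR²σT⁴ ∝ R²T⁴, so L_B/L_A = (4.4/0.81)² × (3144/4414)⁴ = 29.5 × 0.257 = 7.60.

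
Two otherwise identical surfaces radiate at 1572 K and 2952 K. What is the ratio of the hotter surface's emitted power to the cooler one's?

P ∝ T⁴, so the ratio is (2952/1572)⁴ = (1.878)⁴ = 12.4.

ratio ≈ 12.4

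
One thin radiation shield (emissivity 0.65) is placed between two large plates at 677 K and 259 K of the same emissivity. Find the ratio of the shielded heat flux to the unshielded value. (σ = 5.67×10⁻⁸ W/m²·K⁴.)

ratio ≈ 0.500

With N identical shields there are N+1 = 2 gaps in series, each with the same radiative resistance, so the flux falls to 1/(N+1) of its unshielded value.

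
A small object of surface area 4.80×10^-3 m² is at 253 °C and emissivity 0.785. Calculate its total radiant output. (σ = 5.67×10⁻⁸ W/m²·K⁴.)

P ≈ 16.4 W

253 °C = 526 K.
P = εσAT⁴ = 0.785 × 5.67×10⁻⁸ × 4.80×10^-3 × (526)⁴ = 0.785 × 5.67×10⁻⁸ × 4.80×10^-3 × 7.65×10^10.
P = 16.4 W.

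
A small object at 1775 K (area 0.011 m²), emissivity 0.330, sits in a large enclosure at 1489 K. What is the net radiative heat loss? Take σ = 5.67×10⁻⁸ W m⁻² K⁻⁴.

Q = εσA(T⁴ − T_s⁴). T⁴ − T_s⁴ = (1775)⁴ − (1489)⁴ = 9.93×10^12 − 4.92×10^12 = 5.01×10^12 K⁴.
Q = 0.330 × 5.67×10⁻⁸ × 0.0110 × 5.01×10^12 = 1030 W.

Q ≈ 1030 W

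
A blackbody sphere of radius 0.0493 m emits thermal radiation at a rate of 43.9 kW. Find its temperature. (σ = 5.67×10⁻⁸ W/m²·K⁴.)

T ≈ 2240 K

A = 4πr² = 4π × (0.0493)² = 0.0305 m².
From P = σAT⁴, T = (P / σA)^(1/4) = (43900 / (5.67×10⁻⁸ × 0.0305))^(1/4).
T = (2.53×10^13)^(1/4) = 2240 K.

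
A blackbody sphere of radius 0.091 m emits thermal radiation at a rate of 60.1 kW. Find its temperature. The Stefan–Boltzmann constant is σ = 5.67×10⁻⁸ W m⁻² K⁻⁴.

T ≈ 1790 K

A = 4πr² = 4π × (0.091)² = 0.104 m².
From P = σAT⁴, T = (P / σA)^(1/4) = (60100 / (5.67×10⁻⁸ × 0.104))^(1/4).
T = (1.02×10^13)^(1/4) = 1790 K.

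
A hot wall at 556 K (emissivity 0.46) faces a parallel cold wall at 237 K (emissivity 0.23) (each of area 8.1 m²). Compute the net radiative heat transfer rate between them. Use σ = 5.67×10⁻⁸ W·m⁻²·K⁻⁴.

For two large parallel gray plates, q = σ(T₁⁴ − T₂⁴) / (1/ε₁ + 1/ε₂ − 1).
1/ε₁ + 1/ε₂ − 1 = 1/0.46 + 1/0.23 − 1 = 5.522.
T₁⁴ − T₂⁴ = 9.56×10^10 − 3.15×10^9 = 9.24×10^10 K⁴.
q = 5.67×10⁻⁸ × 9.24×10^10 / 5.522 = 949 W/m².
Q = q·A = 949 × 8.1 = 7690 W.

Q ≈ 7690 W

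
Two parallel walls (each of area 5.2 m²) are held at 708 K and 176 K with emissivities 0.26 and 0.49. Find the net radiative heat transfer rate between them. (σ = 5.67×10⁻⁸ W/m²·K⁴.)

For two large parallel gray plates, q = σ(T₁⁴ − T₂⁴) / (1/ε₁ + 1/ε₂ − 1).
1/ε₁ + 1/ε₂ − 1 = 1/0.26 + 1/0.49 − 1 = 4.887.
T₁⁴ − T₂⁴ = 2.51×10^11 − 9.60×10^8 = 2.50×10^11 K⁴.
q = 5.67×10⁻⁸ × 2.50×10^11 / 4.887 = 2900 W/m².
Q = q·A = 2900 × 5.2 = 15100 W.

Q ≈ 15100 W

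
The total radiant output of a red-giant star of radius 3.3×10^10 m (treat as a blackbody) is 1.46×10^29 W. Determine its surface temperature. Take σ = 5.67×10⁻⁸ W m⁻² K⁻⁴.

A = 4πr² = 4π × (3.3×10^10)² = 1.37×10^22 m².
From P = σAT⁴, T = (P / σA)^(1/4) = (1.46×10^29 / (5.67×10⁻⁸ × 1.37×10^22))^(1/4).
T = (1.88×10^14)^(1/4) = 3700 K.

T ≈ 3700 K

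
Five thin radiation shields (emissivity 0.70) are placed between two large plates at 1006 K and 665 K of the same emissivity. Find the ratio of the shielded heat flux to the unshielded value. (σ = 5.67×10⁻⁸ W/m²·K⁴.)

ratio ≈ 0.167

With N identical shields there are N+1 = 6 gaps in series, each with the same radiative resistance, so the flux falls to 1/(N+1) of its unshielded value.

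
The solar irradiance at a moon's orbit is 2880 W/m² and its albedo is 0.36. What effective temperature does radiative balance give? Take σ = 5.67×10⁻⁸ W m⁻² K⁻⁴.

T ≈ 300 K

Power absorbed = (1−a)S·πR²; power emitted = 4πR²σT⁴. Equating and cancelling πR²:
T = ((1−a)S / 4σ)^(1/4) = (1840 / (4 × 5.67×10⁻⁸))^(1/4) = (8.13×10^9)^(1/4).
T = 300 K.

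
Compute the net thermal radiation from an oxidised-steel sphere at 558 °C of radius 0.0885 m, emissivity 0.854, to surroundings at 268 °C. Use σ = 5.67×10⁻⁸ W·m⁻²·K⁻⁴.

A = 4πr² = 4π × (0.0885)² = 0.0984 m².
Convert: 558 °C = 831 K; 268 °C = 541 K.
Q = εσA(T⁴ − T_s⁴). T⁴ − T_s⁴ = (831)⁴ − (541)⁴ = 4.77×10^11 − 8.57×10^10 = 3.91×10^11 K⁴.
Q = 0.854 × 5.67×10⁻⁸ × 0.0984 × 3.91×10^11 = 1860 W.

Q ≈ 1860 W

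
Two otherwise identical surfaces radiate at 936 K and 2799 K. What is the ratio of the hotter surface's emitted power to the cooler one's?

ratio ≈ 80.0

P ∝ T⁴, so the ratio is (2799/936)⁴ = (2.990)⁴ = 80.0.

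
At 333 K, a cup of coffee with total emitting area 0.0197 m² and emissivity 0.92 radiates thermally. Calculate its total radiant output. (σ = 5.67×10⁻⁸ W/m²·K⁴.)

P = εσAT⁴ = 0.92 × 5.67×10⁻⁸ × 0.0197 × (333)⁴ = 0.92 × 5.67×10⁻⁸ × 0.0197 × 1.23×10^10.
P = 12.6 W.

P ≈ 12.6 W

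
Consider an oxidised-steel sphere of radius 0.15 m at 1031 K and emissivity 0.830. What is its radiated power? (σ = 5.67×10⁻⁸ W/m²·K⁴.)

P ≈ 15000 W

A = 4πr² = 4π × (0.15)² = 0.283 m².
P = εσAT⁴ = 0.830 × 5.67×10⁻⁸ × 0.283 × (1031)⁴ = 0.830 × 5.67×10⁻⁸ × 0.283 × 1.13×10^12.
P = 15000 W.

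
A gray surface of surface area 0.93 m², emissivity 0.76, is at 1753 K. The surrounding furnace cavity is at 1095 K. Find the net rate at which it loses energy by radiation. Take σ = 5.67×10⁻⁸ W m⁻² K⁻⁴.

Q = εσA(T⁴ − T_s⁴). T⁴ − T_s⁴ = (1753)⁴ − (1095)⁴ = 9.44×10^12 − 1.44×10^12 = 8.01×10^12 K⁴.
Q = 0.76 × 5.67×10⁻⁸ × 0.930 × 8.01×10^12 = 3.21×10^5 W.

Q ≈ 3.21×10^5 W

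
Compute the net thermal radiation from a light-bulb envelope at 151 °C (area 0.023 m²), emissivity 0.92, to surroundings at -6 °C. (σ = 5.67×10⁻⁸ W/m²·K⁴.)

Q ≈ 32.7 W

Convert: 151 °C = 424 K; -6 °C = 267 K.
Q = εσA(T⁴ − T_s⁴). T⁴ − T_s⁴ = (424)⁴ − (267)⁴ = 3.23×10^10 − 5.08×10^9 = 2.72×10^10 K⁴.
Q = 0.92 × 5.67×10⁻⁸ × 0.0230 × 2.72×10^10 = 32.7 W.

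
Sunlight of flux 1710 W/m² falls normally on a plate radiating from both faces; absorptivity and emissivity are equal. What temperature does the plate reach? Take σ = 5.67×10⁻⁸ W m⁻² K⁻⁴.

Absorbed flux αS = emitted flux 2εσT⁴ per unit area; with α = ε this gives T = (S/2σ)^(1/4).
T = (1710 / (2 × 5.67×10⁻⁸))^(1/4) = (1.51×10^10)^(1/4).
T = 350 K.

T ≈ 350 K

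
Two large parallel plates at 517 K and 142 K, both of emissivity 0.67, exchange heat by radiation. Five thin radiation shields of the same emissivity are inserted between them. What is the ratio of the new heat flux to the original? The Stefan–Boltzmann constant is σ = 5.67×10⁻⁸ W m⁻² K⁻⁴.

ratio ≈ 0.167

With N identical shields there are N+1 = 6 gaps in series, each with the same radiative resistance, so the flux falls to 1/(N+1) of its unshielded value.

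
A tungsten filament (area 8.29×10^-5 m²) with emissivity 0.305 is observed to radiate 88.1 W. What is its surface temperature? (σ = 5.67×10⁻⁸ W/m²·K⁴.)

T ≈ 2800 K

From P = εσAT⁴, T = (P / εσA)^(1/4) = (88.1 / (0.305 × 5.67×10⁻⁸ × 8.29×10^-5))^(1/4).
T = (6.15×10^13)^(1/4) = 2800 K.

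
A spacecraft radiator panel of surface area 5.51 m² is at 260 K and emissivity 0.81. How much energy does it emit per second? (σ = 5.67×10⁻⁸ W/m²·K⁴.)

P = εσAT⁴ = 0.81 × 5.67×10⁻⁸ × 5.51 × (260)⁴ = 0.81 × 5.67×10⁻⁸ × 5.51 × 4.57×10^9.
P = 1160 W.

P ≈ 1160 W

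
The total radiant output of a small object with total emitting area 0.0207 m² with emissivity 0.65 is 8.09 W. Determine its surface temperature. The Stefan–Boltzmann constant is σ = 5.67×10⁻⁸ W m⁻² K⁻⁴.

From P = εσAT⁴, T = (P / εσA)^(1/4) = (8.09 / (0.65 × 5.67×10⁻⁸ × 0.0207))^(1/4).
T = (1.06×10^10)^(1/4) = 321 K.

T ≈ 321 K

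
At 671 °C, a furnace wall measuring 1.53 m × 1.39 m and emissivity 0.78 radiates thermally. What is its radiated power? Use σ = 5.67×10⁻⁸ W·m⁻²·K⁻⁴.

P ≈ 74700 W

A = 1.53 × 1.39 = 2.13 m².
671 °C = 944 K.
P = εσAT⁴ = 0.78 × 5.67×10⁻⁸ × 2.13 × (944)⁴ = 0.78 × 5.67×10⁻⁸ × 2.13 × 7.94×10^11.
P = 74700 W.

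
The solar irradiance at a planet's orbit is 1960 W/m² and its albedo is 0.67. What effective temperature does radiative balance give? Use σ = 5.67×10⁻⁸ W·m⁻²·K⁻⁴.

T ≈ 231 K

Power absorbed = (1−a)S·πR²; power emitted = 4πR²σT⁴. Equating and cancelling πR²:
T = ((1−a)S / 4σ)^(1/4) = (647 / (4 × 5.67×10⁻⁸))^(1/4) = (2.85×10^9)^(1/4).
T = 231 K.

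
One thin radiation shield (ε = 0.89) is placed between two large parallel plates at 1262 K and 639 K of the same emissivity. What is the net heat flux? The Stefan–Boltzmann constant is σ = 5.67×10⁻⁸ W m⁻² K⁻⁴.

q ≈ 53900 W/m²

Each of the 2 gaps contributes resistance (2/ε − 1) = 2/0.89 − 1 = 1.247; total = 2.494.
q = σ(T₁⁴ − T₂⁴) / 2.494 = 5.67×10⁻⁸ × 2.37×10^12 / 2.494 = 53900 W/m².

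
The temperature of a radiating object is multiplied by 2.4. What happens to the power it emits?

factor ≈ 33.2

P ∝ T⁴, so the power scales as (2.4)⁴ = 33.2.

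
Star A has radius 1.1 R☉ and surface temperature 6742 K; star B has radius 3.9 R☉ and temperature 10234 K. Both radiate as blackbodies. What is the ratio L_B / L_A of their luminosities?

L = 4πR²σT⁴ ∝ R²T⁴, so L_B/L_A = (3.9/1.1)² × (10234/6742)⁴ = 12.6 × 5.31 = 66.7.

L_B/L_A ≈ 66.7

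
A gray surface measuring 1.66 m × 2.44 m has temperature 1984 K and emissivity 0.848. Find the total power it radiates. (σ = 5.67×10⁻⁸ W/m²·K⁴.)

A = 1.66 × 2.44 = 4.05 m².
P = εσAT⁴ = 0.848 × 5.67×10⁻⁸ × 4.05 × (1984)⁴ = 0.848 × 5.67×10⁻⁸ × 4.05 × 1.55×10^13.
P = 3.02×10^6 W.

P ≈ 3.02×10^6 W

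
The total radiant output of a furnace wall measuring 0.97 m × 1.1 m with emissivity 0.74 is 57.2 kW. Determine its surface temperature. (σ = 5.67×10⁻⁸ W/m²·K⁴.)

A = 0.97 × 1.1 = 1.07 m².
From P = εσAT⁴, T = (P / εσA)^(1/4) = (57200 / (0.74 × 5.67×10⁻⁸ × 1.07))^(1/4).
T = (1.28×10^12)^(1/4) = 1060 K.

T ≈ 1060 K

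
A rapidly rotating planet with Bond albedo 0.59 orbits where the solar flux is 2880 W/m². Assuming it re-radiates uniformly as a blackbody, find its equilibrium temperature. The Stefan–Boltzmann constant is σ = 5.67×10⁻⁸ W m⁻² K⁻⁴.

Power absorbed = (1−a)S·πR²; power emitted = 4πR²σT⁴. Equating and cancelling πR²:
T = ((1−a)S / 4σ)^(1/4) = (1180 / (4 × 5.67×10⁻⁸))^(1/4) = (5.21×10^9)^(1/4).
T = 269 K.

T ≈ 269 K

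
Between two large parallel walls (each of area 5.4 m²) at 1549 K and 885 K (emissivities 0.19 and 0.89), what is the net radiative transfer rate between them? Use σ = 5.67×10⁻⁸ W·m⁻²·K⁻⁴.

For two large parallel gray plates, q = σ(T₁⁴ − T₂⁴) / (1/ε₁ + 1/ε₂ − 1).
1/ε₁ + 1/ε₂ − 1 = 1/0.19 + 1/0.89 − 1 = 5.387.
T₁⁴ − T₂⁴ = 5.76×10^12 − 6.13×10^11 = 5.14×10^12 K⁴.
q = 5.67×10⁻⁸ × 5.14×10^12 / 5.387 = 54100 W/m².
Q = q·A = 54100 × 5.4 = 2.92×10^5 W.

Q ≈ 2.92×10^5 W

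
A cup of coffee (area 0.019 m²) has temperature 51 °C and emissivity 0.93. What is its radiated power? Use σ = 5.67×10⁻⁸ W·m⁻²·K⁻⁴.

P ≈ 11.0 W

51 °C = 324 K.
Stefan–Boltzmann: P = εσAT⁴ = 0.93 × 5.67×10⁻⁸ × 0.0190 × (324)⁴ = 0.93 × 5.67×10⁻⁸ × 0.0190 × 1.10×10^10.
P = 11.0 W.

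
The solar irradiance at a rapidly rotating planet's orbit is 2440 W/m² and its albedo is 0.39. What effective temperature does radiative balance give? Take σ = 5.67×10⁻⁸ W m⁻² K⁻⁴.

T ≈ 285 K

Power absorbed = (1−a)S·πR²; power emitted = 4πR²σT⁴. Equating and cancelling πR²:
T = ((1−a)S / 4σ)^(1/4) = (1490 / (4 × 5.67×10⁻⁸))^(1/4) = (6.56×10^9)^(1/4).
T = 285 K.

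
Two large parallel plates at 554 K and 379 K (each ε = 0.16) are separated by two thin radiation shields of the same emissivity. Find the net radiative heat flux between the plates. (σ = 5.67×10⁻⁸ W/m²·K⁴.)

Each of the 3 gaps contributes resistance (2/ε − 1) = 2/0.16 − 1 = 11.50; total = 34.50.
q = σ(T₁⁴ − T₂⁴) / 34.50 = 5.67×10⁻⁸ × 7.36×10^10 / 34.50 = 121 W/m².

q ≈ 121 W/m²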